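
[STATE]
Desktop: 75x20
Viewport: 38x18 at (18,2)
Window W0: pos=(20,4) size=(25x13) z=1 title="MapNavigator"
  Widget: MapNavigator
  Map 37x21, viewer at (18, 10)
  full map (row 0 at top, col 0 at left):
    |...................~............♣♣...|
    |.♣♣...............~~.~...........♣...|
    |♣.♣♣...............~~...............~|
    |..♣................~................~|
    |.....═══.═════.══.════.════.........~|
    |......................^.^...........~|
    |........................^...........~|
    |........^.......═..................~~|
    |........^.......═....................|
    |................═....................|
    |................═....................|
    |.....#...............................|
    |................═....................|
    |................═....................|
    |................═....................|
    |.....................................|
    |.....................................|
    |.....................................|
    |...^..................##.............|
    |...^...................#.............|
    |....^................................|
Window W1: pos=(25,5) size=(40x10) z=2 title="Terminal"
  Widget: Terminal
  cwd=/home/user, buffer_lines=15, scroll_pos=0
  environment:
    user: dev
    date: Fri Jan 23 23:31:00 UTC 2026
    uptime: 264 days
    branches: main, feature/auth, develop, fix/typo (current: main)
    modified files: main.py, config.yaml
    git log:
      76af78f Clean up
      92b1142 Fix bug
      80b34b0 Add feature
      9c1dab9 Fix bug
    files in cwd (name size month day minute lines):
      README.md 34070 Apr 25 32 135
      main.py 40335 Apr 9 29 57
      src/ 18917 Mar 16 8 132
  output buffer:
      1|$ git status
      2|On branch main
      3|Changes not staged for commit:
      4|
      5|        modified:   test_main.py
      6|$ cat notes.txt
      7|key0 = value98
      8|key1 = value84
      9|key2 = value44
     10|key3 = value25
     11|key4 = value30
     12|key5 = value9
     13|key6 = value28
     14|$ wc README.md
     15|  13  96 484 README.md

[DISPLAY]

                                      
                                      
  ┏━━━━━━━━━━━━━━━━━━━━━━━┓           
  ┃ Map┏━━━━━━━━━━━━━━━━━━━━━━━━━━━━━━
  ┠────┃ Terminal                     
  ┃....┠──────────────────────────────
  ┃.^..┃$ git status                  
  ┃.^..┃On branch main                
  ┃....┃Changes not staged for commit:
  ┃....┃                              
  ┃....┃        modified:   test_main.
  ┃....┃$ cat notes.txt               
  ┃....┗━━━━━━━━━━━━━━━━━━━━━━━━━━━━━━
  ┃.........═.............┃           
  ┗━━━━━━━━━━━━━━━━━━━━━━━┛           
                                      
                                      
                                      


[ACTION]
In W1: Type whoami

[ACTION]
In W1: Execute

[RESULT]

                                      
                                      
  ┏━━━━━━━━━━━━━━━━━━━━━━━┓           
  ┃ Map┏━━━━━━━━━━━━━━━━━━━━━━━━━━━━━━
  ┠────┃ Terminal                     
  ┃....┠──────────────────────────────
  ┃.^..┃key6 = value28                
  ┃.^..┃$ wc README.md                
  ┃....┃  13  96 484 README.md        
  ┃....┃$ whoami                      
  ┃....┃dev                           
  ┃....┃$ █                           
  ┃....┗━━━━━━━━━━━━━━━━━━━━━━━━━━━━━━
  ┃.........═.............┃           
  ┗━━━━━━━━━━━━━━━━━━━━━━━┛           
                                      
                                      
                                      


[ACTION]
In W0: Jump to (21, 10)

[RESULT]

                                      
                                      
  ┏━━━━━━━━━━━━━━━━━━━━━━━┓           
  ┃ Map┏━━━━━━━━━━━━━━━━━━━━━━━━━━━━━━
  ┠────┃ Terminal                     
  ┃....┠──────────────────────────────
  ┃....┃key6 = value28                
  ┃....┃$ wc README.md                
  ┃....┃  13  96 484 README.md        
  ┃....┃$ whoami                      
  ┃....┃dev                           
  ┃....┃$ █                           
  ┃....┗━━━━━━━━━━━━━━━━━━━━━━━━━━━━━━
  ┃......═................┃           
  ┗━━━━━━━━━━━━━━━━━━━━━━━┛           
                                      
                                      
                                      


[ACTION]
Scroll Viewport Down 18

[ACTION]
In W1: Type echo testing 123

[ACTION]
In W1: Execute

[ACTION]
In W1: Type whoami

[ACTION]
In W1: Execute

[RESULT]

                                      
                                      
  ┏━━━━━━━━━━━━━━━━━━━━━━━┓           
  ┃ Map┏━━━━━━━━━━━━━━━━━━━━━━━━━━━━━━
  ┠────┃ Terminal                     
  ┃....┠──────────────────────────────
  ┃....┃dev                           
  ┃....┃$ echo testing 123            
  ┃....┃testing 123                   
  ┃....┃$ whoami                      
  ┃....┃dev                           
  ┃....┃$ █                           
  ┃....┗━━━━━━━━━━━━━━━━━━━━━━━━━━━━━━
  ┃......═................┃           
  ┗━━━━━━━━━━━━━━━━━━━━━━━┛           
                                      
                                      
                                      


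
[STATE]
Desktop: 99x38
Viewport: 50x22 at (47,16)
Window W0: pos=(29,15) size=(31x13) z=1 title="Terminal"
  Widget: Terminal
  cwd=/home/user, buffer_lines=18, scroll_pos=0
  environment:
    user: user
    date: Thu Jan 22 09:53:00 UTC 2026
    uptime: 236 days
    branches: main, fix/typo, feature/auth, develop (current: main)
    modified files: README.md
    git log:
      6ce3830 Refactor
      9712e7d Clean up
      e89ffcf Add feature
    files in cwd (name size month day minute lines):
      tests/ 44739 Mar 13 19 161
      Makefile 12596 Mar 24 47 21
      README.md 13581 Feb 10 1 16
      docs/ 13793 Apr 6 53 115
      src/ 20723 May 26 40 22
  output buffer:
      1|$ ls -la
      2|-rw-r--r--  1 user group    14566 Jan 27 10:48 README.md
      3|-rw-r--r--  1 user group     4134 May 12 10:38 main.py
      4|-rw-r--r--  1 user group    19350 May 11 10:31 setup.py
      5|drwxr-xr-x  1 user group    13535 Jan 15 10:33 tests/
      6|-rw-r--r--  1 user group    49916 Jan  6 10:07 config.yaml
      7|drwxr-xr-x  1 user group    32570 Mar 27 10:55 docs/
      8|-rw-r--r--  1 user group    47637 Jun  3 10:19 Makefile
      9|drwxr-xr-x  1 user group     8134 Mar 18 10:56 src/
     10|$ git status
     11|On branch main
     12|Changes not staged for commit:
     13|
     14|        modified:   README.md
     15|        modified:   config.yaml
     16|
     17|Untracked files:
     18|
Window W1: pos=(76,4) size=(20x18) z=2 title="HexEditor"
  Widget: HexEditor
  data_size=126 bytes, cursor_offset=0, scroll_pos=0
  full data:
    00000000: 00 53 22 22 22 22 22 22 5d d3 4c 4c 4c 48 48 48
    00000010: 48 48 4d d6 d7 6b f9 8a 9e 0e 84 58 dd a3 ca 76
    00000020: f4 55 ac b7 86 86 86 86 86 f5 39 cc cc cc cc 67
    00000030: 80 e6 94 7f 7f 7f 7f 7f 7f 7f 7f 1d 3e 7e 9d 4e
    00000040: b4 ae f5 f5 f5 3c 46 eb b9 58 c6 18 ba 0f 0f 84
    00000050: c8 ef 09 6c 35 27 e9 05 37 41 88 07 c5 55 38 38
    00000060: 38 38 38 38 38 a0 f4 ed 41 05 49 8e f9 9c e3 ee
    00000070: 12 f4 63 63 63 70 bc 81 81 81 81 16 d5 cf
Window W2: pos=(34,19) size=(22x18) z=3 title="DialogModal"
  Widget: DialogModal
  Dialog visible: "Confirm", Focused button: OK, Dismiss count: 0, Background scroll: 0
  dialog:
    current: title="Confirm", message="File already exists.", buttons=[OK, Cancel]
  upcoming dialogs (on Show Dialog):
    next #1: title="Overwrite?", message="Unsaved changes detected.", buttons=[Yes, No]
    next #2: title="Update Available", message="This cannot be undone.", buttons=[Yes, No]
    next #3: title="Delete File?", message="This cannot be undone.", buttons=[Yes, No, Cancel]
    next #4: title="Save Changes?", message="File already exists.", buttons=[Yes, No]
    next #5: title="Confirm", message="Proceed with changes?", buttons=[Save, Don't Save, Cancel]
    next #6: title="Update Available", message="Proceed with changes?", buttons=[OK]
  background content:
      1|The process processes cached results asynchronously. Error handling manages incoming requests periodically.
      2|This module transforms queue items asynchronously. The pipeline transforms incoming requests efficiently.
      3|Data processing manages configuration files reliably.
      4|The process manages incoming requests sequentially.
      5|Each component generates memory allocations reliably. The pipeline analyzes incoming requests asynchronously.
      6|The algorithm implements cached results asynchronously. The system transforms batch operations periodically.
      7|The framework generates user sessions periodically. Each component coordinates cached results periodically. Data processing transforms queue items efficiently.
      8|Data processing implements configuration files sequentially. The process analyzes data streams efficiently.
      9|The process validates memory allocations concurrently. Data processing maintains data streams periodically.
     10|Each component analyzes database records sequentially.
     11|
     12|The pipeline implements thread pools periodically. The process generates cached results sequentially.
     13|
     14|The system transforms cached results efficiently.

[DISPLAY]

            ┃                ┃                  ┃ 
────────────┨                ┃                  ┃ 
            ┃                ┃                  ┃ 
━━━━━━━━┓  1┃                ┃                  ┃ 
        ┃   ┃                ┃                  ┃ 
────────┨  1┃                ┗━━━━━━━━━━━━━━━━━━┛ 
processe┃  1┃                                     
transfor┃  4┃                                     
ing mana┃  3┃                                     
manages ┃  4┃                                     
─────┐er┃   ┃                                     
m    │em┃━━━┛                                     
ady e│ra┃                                         
cel  │pl┃                                         
─────┘te┃                                         
nt analy┃                                         
        ┃                                         
 impleme┃                                         
        ┃                                         
ransform┃                                         
━━━━━━━━┛                                         
                                                  


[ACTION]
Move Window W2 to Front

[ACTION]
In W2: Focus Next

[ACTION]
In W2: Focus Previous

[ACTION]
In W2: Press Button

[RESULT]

            ┃                ┃                  ┃ 
────────────┨                ┃                  ┃ 
            ┃                ┃                  ┃ 
━━━━━━━━┓  1┃                ┃                  ┃ 
        ┃   ┃                ┃                  ┃ 
────────┨  1┃                ┗━━━━━━━━━━━━━━━━━━┛ 
processe┃  1┃                                     
transfor┃  4┃                                     
ing mana┃  3┃                                     
manages ┃  4┃                                     
nt gener┃   ┃                                     
m implem┃━━━┛                                     
k genera┃                                         
ing impl┃                                         
validate┃                                         
nt analy┃                                         
        ┃                                         
 impleme┃                                         
        ┃                                         
ransform┃                                         
━━━━━━━━┛                                         
                                                  


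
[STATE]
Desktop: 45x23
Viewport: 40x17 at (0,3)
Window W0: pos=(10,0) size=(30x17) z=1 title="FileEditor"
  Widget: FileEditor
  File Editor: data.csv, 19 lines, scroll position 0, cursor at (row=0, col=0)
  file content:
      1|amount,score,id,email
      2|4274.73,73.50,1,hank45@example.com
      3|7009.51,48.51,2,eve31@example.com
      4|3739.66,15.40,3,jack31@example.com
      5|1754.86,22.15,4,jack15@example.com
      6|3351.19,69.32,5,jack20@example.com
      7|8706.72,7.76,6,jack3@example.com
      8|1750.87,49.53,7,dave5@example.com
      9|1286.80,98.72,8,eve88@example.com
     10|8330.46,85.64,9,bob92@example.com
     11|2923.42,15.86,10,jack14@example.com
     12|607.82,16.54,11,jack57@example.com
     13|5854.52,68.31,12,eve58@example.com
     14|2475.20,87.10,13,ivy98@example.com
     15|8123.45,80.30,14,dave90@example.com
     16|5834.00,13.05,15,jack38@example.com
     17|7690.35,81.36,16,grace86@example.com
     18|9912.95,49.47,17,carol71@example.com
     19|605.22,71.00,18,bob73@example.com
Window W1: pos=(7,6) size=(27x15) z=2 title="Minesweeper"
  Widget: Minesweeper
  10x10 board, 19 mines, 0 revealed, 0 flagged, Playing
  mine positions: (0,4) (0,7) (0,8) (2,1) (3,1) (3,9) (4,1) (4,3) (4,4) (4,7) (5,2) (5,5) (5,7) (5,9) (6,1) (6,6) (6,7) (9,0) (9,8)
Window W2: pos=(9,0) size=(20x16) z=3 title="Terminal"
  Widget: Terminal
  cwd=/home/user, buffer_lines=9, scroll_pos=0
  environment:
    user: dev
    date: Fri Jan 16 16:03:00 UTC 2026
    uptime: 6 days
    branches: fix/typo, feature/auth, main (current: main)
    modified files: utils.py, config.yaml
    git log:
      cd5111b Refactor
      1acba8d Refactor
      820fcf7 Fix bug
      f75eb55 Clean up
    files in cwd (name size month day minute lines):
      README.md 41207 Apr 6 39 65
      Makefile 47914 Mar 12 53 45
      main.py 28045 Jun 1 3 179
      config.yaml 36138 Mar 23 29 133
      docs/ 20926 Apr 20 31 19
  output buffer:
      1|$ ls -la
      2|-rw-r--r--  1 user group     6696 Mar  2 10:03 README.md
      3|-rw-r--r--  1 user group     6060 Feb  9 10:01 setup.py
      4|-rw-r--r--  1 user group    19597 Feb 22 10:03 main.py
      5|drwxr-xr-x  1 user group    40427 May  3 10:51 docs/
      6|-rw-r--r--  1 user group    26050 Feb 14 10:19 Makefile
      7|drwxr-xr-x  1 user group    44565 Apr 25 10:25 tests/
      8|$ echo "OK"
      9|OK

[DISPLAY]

         ┃$ ls -la          ┃ail      ▲┃
         ┃-rw-r--r--  1 user┃nk45@exam█┃
         ┃-rw-r--r--  1 user┃e31@examp░┃
       ┏━┃-rw-r--r--  1 user┃━━━━┓exam░┃
       ┃ ┃drwxr-xr-x  1 user┃    ┃exam░┃
       ┠─┃-rw-r--r--  1 user┃────┨exam░┃
       ┃■┃drwxr-xr-x  1 user┃    ┃ampl░┃
       ┃■┃$ echo "OK"       ┃    ┃xamp░┃
       ┃■┃OK                ┃    ┃xamp░┃
       ┃■┃$ █               ┃    ┃xamp░┃
       ┃■┃                  ┃    ┃@exa░┃
       ┃■┃                  ┃    ┃exam░┃
       ┃■┗━━━━━━━━━━━━━━━━━━┛    ┃exam▼┃
       ┃■■■■■■■■■■               ┃━━━━━┛
       ┃■■■■■■■■■■               ┃      
       ┃■■■■■■■■■■               ┃      
       ┃                         ┃      


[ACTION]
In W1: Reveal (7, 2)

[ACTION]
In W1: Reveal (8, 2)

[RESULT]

         ┃$ ls -la          ┃ail      ▲┃
         ┃-rw-r--r--  1 user┃nk45@exam█┃
         ┃-rw-r--r--  1 user┃e31@examp░┃
       ┏━┃-rw-r--r--  1 user┃━━━━┓exam░┃
       ┃ ┃drwxr-xr-x  1 user┃    ┃exam░┃
       ┠─┃-rw-r--r--  1 user┃────┨exam░┃
       ┃■┃drwxr-xr-x  1 user┃    ┃ampl░┃
       ┃■┃$ echo "OK"       ┃    ┃xamp░┃
       ┃■┃OK                ┃    ┃xamp░┃
       ┃■┃$ █               ┃    ┃xamp░┃
       ┃■┃                  ┃    ┃@exa░┃
       ┃■┃                  ┃    ┃exam░┃
       ┃■┗━━━━━━━━━━━━━━━━━━┛    ┃exam▼┃
       ┃■11  122■■               ┃━━━━━┛
       ┃■1     1■■               ┃      
       ┃■1     1■■               ┃      
       ┃                         ┃      


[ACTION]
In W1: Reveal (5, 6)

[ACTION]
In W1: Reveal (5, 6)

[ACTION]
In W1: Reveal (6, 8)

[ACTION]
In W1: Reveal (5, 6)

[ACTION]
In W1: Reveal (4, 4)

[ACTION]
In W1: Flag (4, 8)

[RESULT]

         ┃$ ls -la          ┃ail      ▲┃
         ┃-rw-r--r--  1 user┃nk45@exam█┃
         ┃-rw-r--r--  1 user┃e31@examp░┃
       ┏━┃-rw-r--r--  1 user┃━━━━┓exam░┃
       ┃ ┃drwxr-xr-x  1 user┃    ┃exam░┃
       ┠─┃-rw-r--r--  1 user┃────┨exam░┃
       ┃■┃drwxr-xr-x  1 user┃    ┃ampl░┃
       ┃■┃$ echo "OK"       ┃    ┃xamp░┃
       ┃■┃OK                ┃    ┃xamp░┃
       ┃■┃$ █               ┃    ┃xamp░┃
       ┃■┃                  ┃    ┃@exa░┃
       ┃■┃                  ┃    ┃exam░┃
       ┃■┗━━━━━━━━━━━━━━━━━━┛    ┃exam▼┃
       ┃■11  122■■               ┃━━━━━┛
       ┃■1     1■■               ┃      
       ┃✹1     1✹■               ┃      
       ┃                         ┃      


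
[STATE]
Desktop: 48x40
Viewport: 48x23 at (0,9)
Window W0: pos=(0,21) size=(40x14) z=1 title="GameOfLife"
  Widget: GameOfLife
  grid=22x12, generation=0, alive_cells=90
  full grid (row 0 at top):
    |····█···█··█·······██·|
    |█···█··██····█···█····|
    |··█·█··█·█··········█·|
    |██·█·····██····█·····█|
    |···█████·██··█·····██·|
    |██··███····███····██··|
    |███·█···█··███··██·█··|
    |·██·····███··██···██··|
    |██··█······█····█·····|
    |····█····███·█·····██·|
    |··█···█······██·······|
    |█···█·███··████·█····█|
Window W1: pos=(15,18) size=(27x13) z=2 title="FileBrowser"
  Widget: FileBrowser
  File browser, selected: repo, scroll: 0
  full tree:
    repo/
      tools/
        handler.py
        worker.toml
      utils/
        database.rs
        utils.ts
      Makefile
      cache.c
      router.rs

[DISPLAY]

                                                
                                                
                                                
                                                
                                                
                                                
                                                
                                                
                                                
               ┏━━━━━━━━━━━━━━━━━━━━━━━━━┓      
               ┃ FileBrowser             ┃      
               ┠─────────────────────────┨      
┏━━━━━━━━━━━━━━┃> [-] repo/              ┃      
┃ GameOfLife   ┃    [+] tools/           ┃      
┠──────────────┃    [+] utils/           ┃      
┃Gen: 0        ┃    Makefile             ┃      
┃█···█··██····█┃    cache.c              ┃      
┃··█·█··█·█····┃    router.rs            ┃      
┃██·█·····██···┃                         ┃      
┃···█████·██··█┃                         ┃      
┃██··███····███┃                         ┃      
┃███·█···█··███┗━━━━━━━━━━━━━━━━━━━━━━━━━┛      
┃·██·····███··██···██··                ┃        


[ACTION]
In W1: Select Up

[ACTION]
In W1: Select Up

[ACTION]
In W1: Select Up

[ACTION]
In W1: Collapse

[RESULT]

                                                
                                                
                                                
                                                
                                                
                                                
                                                
                                                
                                                
               ┏━━━━━━━━━━━━━━━━━━━━━━━━━┓      
               ┃ FileBrowser             ┃      
               ┠─────────────────────────┨      
┏━━━━━━━━━━━━━━┃> [+] repo/              ┃      
┃ GameOfLife   ┃                         ┃      
┠──────────────┃                         ┃      
┃Gen: 0        ┃                         ┃      
┃█···█··██····█┃                         ┃      
┃··█·█··█·█····┃                         ┃      
┃██·█·····██···┃                         ┃      
┃···█████·██··█┃                         ┃      
┃██··███····███┃                         ┃      
┃███·█···█··███┗━━━━━━━━━━━━━━━━━━━━━━━━━┛      
┃·██·····███··██···██··                ┃        


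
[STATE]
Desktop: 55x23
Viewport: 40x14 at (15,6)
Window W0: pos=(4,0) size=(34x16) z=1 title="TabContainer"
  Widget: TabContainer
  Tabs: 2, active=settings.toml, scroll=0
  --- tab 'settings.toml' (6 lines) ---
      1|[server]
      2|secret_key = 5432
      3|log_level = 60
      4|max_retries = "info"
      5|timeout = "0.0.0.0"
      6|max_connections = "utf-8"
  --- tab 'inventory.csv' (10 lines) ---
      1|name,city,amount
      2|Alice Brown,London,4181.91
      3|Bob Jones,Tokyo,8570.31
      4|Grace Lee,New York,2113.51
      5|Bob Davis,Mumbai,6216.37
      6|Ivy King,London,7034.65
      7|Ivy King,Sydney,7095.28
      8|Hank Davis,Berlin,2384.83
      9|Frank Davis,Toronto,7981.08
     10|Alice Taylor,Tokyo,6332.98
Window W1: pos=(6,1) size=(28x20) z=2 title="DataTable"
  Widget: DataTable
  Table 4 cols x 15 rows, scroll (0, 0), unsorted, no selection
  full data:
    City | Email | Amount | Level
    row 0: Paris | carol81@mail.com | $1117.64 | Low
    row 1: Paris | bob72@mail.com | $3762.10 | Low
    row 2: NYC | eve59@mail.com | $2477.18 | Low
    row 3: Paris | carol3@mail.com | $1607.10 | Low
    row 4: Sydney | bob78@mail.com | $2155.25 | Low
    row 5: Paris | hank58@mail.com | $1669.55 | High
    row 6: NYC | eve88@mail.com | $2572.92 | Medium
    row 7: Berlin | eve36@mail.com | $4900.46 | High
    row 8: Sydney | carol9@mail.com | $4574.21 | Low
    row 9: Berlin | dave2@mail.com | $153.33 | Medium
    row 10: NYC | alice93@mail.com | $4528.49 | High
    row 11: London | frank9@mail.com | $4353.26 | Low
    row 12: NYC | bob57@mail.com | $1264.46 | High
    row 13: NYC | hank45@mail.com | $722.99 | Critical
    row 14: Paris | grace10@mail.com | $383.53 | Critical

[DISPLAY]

arol81@mail.com│$1┃   ┃                 
ob72@mail.com  │$3┃   ┃                 
ve59@mail.com  │$2┃   ┃                 
arol3@mail.com │$1┃   ┃                 
ob78@mail.com  │$2┃   ┃                 
ank58@mail.com │$1┃   ┃                 
ve88@mail.com  │$2┃   ┃                 
ve36@mail.com  │$4┃   ┃                 
arol9@mail.com │$4┃   ┃                 
ave2@mail.com  │$1┃━━━┛                 
lice93@mail.com│$4┃                     
rank9@mail.com │$4┃                     
ob57@mail.com  │$1┃                     
ank45@mail.com │$7┃                     


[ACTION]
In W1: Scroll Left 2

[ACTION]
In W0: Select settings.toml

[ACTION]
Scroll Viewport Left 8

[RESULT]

Paris │carol81@mail.com│$1┃   ┃         
Paris │bob72@mail.com  │$3┃   ┃         
NYC   │eve59@mail.com  │$2┃   ┃         
Paris │carol3@mail.com │$1┃   ┃         
Sydney│bob78@mail.com  │$2┃   ┃         
Paris │hank58@mail.com │$1┃   ┃         
NYC   │eve88@mail.com  │$2┃   ┃         
Berlin│eve36@mail.com  │$4┃   ┃         
Sydney│carol9@mail.com │$4┃   ┃         
Berlin│dave2@mail.com  │$1┃━━━┛         
NYC   │alice93@mail.com│$4┃             
London│frank9@mail.com │$4┃             
NYC   │bob57@mail.com  │$1┃             
NYC   │hank45@mail.com │$7┃             


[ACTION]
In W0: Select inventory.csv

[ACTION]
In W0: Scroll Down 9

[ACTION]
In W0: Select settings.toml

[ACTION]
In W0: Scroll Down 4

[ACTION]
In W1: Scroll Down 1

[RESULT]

Paris │bob72@mail.com  │$3┃   ┃         
NYC   │eve59@mail.com  │$2┃   ┃         
Paris │carol3@mail.com │$1┃   ┃         
Sydney│bob78@mail.com  │$2┃   ┃         
Paris │hank58@mail.com │$1┃   ┃         
NYC   │eve88@mail.com  │$2┃   ┃         
Berlin│eve36@mail.com  │$4┃   ┃         
Sydney│carol9@mail.com │$4┃   ┃         
Berlin│dave2@mail.com  │$1┃   ┃         
NYC   │alice93@mail.com│$4┃━━━┛         
London│frank9@mail.com │$4┃             
NYC   │bob57@mail.com  │$1┃             
NYC   │hank45@mail.com │$7┃             
Paris │grace10@mail.com│$3┃             


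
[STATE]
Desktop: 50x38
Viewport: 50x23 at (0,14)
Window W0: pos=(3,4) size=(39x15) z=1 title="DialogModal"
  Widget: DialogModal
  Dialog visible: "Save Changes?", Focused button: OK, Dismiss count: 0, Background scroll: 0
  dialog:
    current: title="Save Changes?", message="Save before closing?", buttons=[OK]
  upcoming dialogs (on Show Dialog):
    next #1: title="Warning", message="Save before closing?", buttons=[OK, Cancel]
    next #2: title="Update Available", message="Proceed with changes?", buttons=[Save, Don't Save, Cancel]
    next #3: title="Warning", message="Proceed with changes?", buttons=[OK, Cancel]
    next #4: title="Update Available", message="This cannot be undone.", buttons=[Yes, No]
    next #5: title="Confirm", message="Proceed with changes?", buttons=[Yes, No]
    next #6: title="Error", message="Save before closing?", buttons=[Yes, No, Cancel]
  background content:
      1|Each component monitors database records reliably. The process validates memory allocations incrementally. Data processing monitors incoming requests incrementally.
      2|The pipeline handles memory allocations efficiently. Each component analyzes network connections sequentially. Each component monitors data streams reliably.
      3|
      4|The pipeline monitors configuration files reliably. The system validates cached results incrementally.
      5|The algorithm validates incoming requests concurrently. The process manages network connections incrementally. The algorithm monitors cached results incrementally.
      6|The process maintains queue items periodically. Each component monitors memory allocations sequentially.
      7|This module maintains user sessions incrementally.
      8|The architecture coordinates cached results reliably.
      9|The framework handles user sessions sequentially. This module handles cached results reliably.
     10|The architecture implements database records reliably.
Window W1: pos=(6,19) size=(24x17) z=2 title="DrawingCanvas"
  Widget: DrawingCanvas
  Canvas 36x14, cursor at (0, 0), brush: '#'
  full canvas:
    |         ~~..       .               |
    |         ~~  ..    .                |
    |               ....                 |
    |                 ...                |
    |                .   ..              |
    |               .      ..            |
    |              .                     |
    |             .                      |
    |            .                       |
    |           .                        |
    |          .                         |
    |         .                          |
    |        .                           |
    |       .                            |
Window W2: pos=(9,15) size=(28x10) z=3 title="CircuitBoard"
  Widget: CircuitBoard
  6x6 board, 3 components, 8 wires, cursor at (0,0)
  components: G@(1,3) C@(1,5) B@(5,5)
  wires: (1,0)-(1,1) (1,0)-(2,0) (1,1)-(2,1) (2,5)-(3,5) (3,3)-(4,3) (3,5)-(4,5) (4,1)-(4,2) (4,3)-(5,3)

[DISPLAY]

   ┃The ar└──────────────────────┘ached r┃        
   ┃The f┏━━━━━━━━━━━━━━━━━━━━━━━━━━┓ns s┃        
   ┃The a┃ CircuitBoard             ┃ase ┃        
   ┃     ┠──────────────────────────┨    ┃        
   ┗━━━━━┃   0 1 2 3 4 5            ┃━━━━┛        
      ┏━━┃0  [.]                    ┃             
      ┃ D┃                          ┃             
      ┠──┃1   · ─ ·       G       C ┃             
      ┃+ ┃    │   │                 ┃             
      ┃  ┃2   ·   ·               · ┃             
      ┃  ┗━━━━━━━━━━━━━━━━━━━━━━━━━━┛             
      ┃                 ...  ┃                    
      ┃                .   ..┃                    
      ┃               .      ┃                    
      ┃              .       ┃                    
      ┃             .        ┃                    
      ┃            .         ┃                    
      ┃           .          ┃                    
      ┃          .           ┃                    
      ┃         .            ┃                    
      ┃        .             ┃                    
      ┗━━━━━━━━━━━━━━━━━━━━━━┛                    
                                                  


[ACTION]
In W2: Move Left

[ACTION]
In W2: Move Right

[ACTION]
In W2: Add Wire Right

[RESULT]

   ┃The ar└──────────────────────┘ached r┃        
   ┃The f┏━━━━━━━━━━━━━━━━━━━━━━━━━━┓ns s┃        
   ┃The a┃ CircuitBoard             ┃ase ┃        
   ┃     ┠──────────────────────────┨    ┃        
   ┗━━━━━┃   0 1 2 3 4 5            ┃━━━━┛        
      ┏━━┃0      [.]─ ·             ┃             
      ┃ D┃                          ┃             
      ┠──┃1   · ─ ·       G       C ┃             
      ┃+ ┃    │   │                 ┃             
      ┃  ┃2   ·   ·               · ┃             
      ┃  ┗━━━━━━━━━━━━━━━━━━━━━━━━━━┛             
      ┃                 ...  ┃                    
      ┃                .   ..┃                    
      ┃               .      ┃                    
      ┃              .       ┃                    
      ┃             .        ┃                    
      ┃            .         ┃                    
      ┃           .          ┃                    
      ┃          .           ┃                    
      ┃         .            ┃                    
      ┃        .             ┃                    
      ┗━━━━━━━━━━━━━━━━━━━━━━┛                    
                                                  


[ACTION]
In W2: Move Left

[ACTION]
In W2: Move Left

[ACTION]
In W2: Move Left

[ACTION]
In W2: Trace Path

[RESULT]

   ┃The ar└──────────────────────┘ached r┃        
   ┃The f┏━━━━━━━━━━━━━━━━━━━━━━━━━━┓ns s┃        
   ┃The a┃ CircuitBoard             ┃ase ┃        
   ┃     ┠──────────────────────────┨    ┃        
   ┗━━━━━┃   0 1 2 3 4 5            ┃━━━━┛        
      ┏━━┃0  [.]  · ─ ·             ┃             
      ┃ D┃                          ┃             
      ┠──┃1   · ─ ·       G       C ┃             
      ┃+ ┃    │   │                 ┃             
      ┃  ┃2   ·   ·               · ┃             
      ┃  ┗━━━━━━━━━━━━━━━━━━━━━━━━━━┛             
      ┃                 ...  ┃                    
      ┃                .   ..┃                    
      ┃               .      ┃                    
      ┃              .       ┃                    
      ┃             .        ┃                    
      ┃            .         ┃                    
      ┃           .          ┃                    
      ┃          .           ┃                    
      ┃         .            ┃                    
      ┃        .             ┃                    
      ┗━━━━━━━━━━━━━━━━━━━━━━┛                    
                                                  


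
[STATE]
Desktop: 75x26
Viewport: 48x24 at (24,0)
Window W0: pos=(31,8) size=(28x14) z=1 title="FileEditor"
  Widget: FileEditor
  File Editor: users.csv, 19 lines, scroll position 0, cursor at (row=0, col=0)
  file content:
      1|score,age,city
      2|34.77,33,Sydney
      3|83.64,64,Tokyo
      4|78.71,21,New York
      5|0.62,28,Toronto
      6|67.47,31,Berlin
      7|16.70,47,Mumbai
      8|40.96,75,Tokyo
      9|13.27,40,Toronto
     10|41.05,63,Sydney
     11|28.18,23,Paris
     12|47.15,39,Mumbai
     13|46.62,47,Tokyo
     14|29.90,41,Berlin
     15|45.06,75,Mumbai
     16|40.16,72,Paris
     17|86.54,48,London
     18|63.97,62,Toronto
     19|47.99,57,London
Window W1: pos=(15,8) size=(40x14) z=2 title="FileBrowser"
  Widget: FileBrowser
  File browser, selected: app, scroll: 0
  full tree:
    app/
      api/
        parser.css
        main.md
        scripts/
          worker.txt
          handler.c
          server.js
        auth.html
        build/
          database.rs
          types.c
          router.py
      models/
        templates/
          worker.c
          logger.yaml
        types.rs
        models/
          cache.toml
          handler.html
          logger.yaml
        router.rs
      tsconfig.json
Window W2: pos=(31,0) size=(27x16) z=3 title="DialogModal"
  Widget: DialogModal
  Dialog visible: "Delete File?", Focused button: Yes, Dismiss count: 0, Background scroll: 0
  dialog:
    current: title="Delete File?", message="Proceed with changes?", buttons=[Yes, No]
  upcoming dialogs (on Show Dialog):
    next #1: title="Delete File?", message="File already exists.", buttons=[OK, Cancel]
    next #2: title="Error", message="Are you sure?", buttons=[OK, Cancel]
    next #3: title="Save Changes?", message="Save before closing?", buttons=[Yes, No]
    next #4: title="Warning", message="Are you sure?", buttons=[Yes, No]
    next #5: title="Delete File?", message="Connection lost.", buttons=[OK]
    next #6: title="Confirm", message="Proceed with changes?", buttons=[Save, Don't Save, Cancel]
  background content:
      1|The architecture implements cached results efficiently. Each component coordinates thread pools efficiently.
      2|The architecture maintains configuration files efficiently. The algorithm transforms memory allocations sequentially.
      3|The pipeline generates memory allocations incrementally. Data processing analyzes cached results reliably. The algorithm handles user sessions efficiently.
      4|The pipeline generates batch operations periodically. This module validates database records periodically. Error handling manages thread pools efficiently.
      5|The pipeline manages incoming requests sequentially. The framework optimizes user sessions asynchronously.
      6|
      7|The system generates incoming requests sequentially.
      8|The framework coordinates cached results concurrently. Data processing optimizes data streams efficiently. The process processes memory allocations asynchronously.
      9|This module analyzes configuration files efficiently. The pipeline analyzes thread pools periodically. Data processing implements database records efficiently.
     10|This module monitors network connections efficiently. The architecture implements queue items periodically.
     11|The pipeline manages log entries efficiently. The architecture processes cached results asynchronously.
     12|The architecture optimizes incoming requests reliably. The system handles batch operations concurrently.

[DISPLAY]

       ┏━━━━━━━━━━━━━━━━━━━━━━━━━┓              
       ┃ DialogModal             ┃              
       ┠─────────────────────────┨              
       ┃The architecture implemen┃              
       ┃The architecture maintain┃              
       ┃The pipeline generates me┃              
       ┃Th┌───────────────────┐ba┃              
       ┃Th│    Delete File?   │co┃              
━━━━━━━┃  │Proceed with change│  ┃┓             
wser   ┃Th│     [Yes]  No     │co┃┃             
───────┃Th└───────────────────┘es┃┨             
p/     ┃This module analyzes conf┃┃             
api/   ┃This module monitors netw┃┃             
models/┃The pipeline manages log ┃┃             
nfig.js┃The architecture optimize┃┃             
       ┗━━━━━━━━━━━━━━━━━━━━━━━━━┛┃             
                              ┃  ░┃             
                              ┃  ░┃             
                              ┃  ░┃             
                              ┃  ░┃             
                              ┃  ▼┃             
━━━━━━━━━━━━━━━━━━━━━━━━━━━━━━┛━━━┛             
                                                
                                                


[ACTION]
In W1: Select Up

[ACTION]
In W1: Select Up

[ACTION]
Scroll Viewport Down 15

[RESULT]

       ┠─────────────────────────┨              
       ┃The architecture implemen┃              
       ┃The architecture maintain┃              
       ┃The pipeline generates me┃              
       ┃Th┌───────────────────┐ba┃              
       ┃Th│    Delete File?   │co┃              
━━━━━━━┃  │Proceed with change│  ┃┓             
wser   ┃Th│     [Yes]  No     │co┃┃             
───────┃Th└───────────────────┘es┃┨             
p/     ┃This module analyzes conf┃┃             
api/   ┃This module monitors netw┃┃             
models/┃The pipeline manages log ┃┃             
nfig.js┃The architecture optimize┃┃             
       ┗━━━━━━━━━━━━━━━━━━━━━━━━━┛┃             
                              ┃  ░┃             
                              ┃  ░┃             
                              ┃  ░┃             
                              ┃  ░┃             
                              ┃  ▼┃             
━━━━━━━━━━━━━━━━━━━━━━━━━━━━━━┛━━━┛             
                                                
                                                
                                                
                                                
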